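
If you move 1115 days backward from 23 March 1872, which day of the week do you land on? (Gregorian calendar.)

Thursday

Mar 23, 1872 is a Saturday.
1115 mod 7 = 2, so 1115 days before a Saturday is Saturday − 2 = Thursday.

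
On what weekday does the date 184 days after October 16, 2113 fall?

First find the weekday of Oct 16, 2113. Doomsday rule: the anchor day for the 2100s is Sunday. For year 13: 13÷12 = 1 r 1, and 1÷4 = 0, so 1+1+0 = 2.
Sunday + 2 ≡ Tuesday — that's 2113's doomsday.
In October the doomsday date is Oct 10.
Oct 16 is 6 days after Oct 10; 6 mod 7 = 6, so Tuesday + 6 = Monday.
184 mod 7 = 2, so 184 days after a Monday is Monday + 2 = Wednesday.

Wednesday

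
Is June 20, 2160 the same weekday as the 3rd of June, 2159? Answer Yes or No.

No

From Jun 3, 2159 to Jun 20, 2160 is 383 days.
383 mod 7 = 5, so they are different weekdays.
(Jun 3, 2159 is a Sunday; Jun 20, 2160 is a Friday.)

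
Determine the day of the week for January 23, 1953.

January 1, 1953 is a Thursday.
Jan 1, 1953 → Jan 23, 1953: 22 days.
Total: 22 days.
22 mod 7 = 1, so Thursday + 1 = Friday.

Friday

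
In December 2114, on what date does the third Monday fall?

December 1, 2114 is a Saturday.
The first Monday is therefore December 3 (2 days later).
The third Monday is 3 + 2×7 = December 17.

December 17, 2114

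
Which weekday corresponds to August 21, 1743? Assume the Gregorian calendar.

Wednesday

Doomsday rule: the anchor day for the 1700s is Sunday. For year 43: 43÷12 = 3 r 7, and 7÷4 = 1, so 3+7+1 = 11.
Sunday + 11 ≡ Thursday — that's 1743's doomsday.
In August the doomsday date is Aug 8.
Aug 21 is 13 days after Aug 8; 13 mod 7 = 6, so Thursday + 6 = Wednesday.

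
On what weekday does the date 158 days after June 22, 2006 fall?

Monday

First find the weekday of Jun 22, 2006. Doomsday rule: the anchor day for the 2000s is Tuesday. For year 06: 6÷12 = 0 r 6, and 6÷4 = 1, so 0+6+1 = 7.
Tuesday + 7 ≡ Tuesday — that's 2006's doomsday.
In June the doomsday date is Jun 6.
Jun 22 is 16 days after Jun 6; 16 mod 7 = 2, so Tuesday + 2 = Thursday.
158 mod 7 = 4, so 158 days after a Thursday is Thursday + 4 = Monday.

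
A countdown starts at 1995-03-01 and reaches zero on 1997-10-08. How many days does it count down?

Mar 1, 1995 → Mar 1, 1996: 366 days (Feb 29, 1996 is in that span).
Mar 1, 1996 → Mar 1, 1997: 365 days.
Mar 1, 1997 → Apr 1, 1997: 31 days (March has 31).
Apr 1, 1997 → May 1, 1997: 30 days (April has 30).
May 1, 1997 → Jun 1, 1997: 31 days (May has 31).
Jun 1, 1997 → Jul 1, 1997: 30 days (June has 30).
Jul 1, 1997 → Aug 1, 1997: 31 days (July has 31).
Aug 1, 1997 → Sep 1, 1997: 31 days (August has 31).
Sep 1, 1997 → Oct 1, 1997: 30 days (September has 30).
Oct 1, 1997 → Oct 8, 1997: 7 days.
Total: 952 days.

952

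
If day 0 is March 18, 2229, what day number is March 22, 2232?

Mar 18, 2229 → Mar 18, 2230: 365 days.
Mar 18, 2230 → Mar 18, 2231: 365 days.
Mar 18, 2231 → Apr 18, 2231: 31 days (March has 31).
Apr 18, 2231 → May 18, 2231: 30 days (April has 30).
May 18, 2231 → Jun 18, 2231: 31 days (May has 31).
Jun 18, 2231 → Jul 18, 2231: 30 days (June has 30).
Jul 18, 2231 → Aug 18, 2231: 31 days (July has 31).
Aug 18, 2231 → Sep 18, 2231: 31 days (August has 31).
Sep 18, 2231 → Oct 18, 2231: 30 days (September has 30).
Oct 18, 2231 → Nov 18, 2231: 31 days (October has 31).
Nov 18, 2231 → Dec 18, 2231: 30 days (November has 30).
Dec 18, 2231 → Jan 18, 2232: 31 days (December has 31).
Jan 18, 2232 → Feb 18, 2232: 31 days (January has 31).
Feb 18, 2232 → Mar 18, 2232: 29 days (February has 29).
Mar 18, 2232 → Mar 22, 2232: 4 days.
Total: 1100 days.

1100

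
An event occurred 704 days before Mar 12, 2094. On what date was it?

−365 (one year) → Mar 12, 2093 (339 left).
−12 → Feb 28, 2093 (end of Feb, 28 days; 327 left).
−28 → Jan 31, 2093 (end of Jan, 31 days; 299 left).
−31 → Dec 31, 2092 (end of Dec, 31 days; 268 left).
−31 → Nov 30, 2092 (end of Nov, 30 days; 237 left).
−30 → Oct 31, 2092 (end of Oct, 31 days; 207 left).
−31 → Sep 30, 2092 (end of Sep, 30 days; 176 left).
−30 → Aug 31, 2092 (end of Aug, 31 days; 146 left).
−31 → Jul 31, 2092 (end of Jul, 31 days; 115 left).
−31 → Jun 30, 2092 (end of Jun, 30 days; 84 left).
−30 → May 31, 2092 (end of May, 31 days; 54 left).
−31 → Apr 30, 2092 (end of Apr, 30 days; 23 left).
−23 → Apr 7, 2092.

April 7, 2092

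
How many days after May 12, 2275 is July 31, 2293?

May 12, 2275 → May 12, 2276: 366 days (Feb 29, 2276 is in that span).
May 12, 2276 → May 12, 2277: 365 days.
May 12, 2277 → May 12, 2278: 365 days.
May 12, 2278 → May 12, 2279: 365 days.
May 12, 2279 → May 12, 2280: 366 days (Feb 29, 2280 is in that span).
May 12, 2280 → May 12, 2281: 365 days.
May 12, 2281 → May 12, 2282: 365 days.
May 12, 2282 → May 12, 2283: 365 days.
May 12, 2283 → May 12, 2284: 366 days (Feb 29, 2284 is in that span).
May 12, 2284 → May 12, 2285: 365 days.
May 12, 2285 → May 12, 2286: 365 days.
May 12, 2286 → May 12, 2287: 365 days.
May 12, 2287 → May 12, 2288: 366 days (Feb 29, 2288 is in that span).
May 12, 2288 → May 12, 2289: 365 days.
May 12, 2289 → May 12, 2290: 365 days.
May 12, 2290 → May 12, 2291: 365 days.
May 12, 2291 → May 12, 2292: 366 days (Feb 29, 2292 is in that span).
May 12, 2292 → May 12, 2293: 365 days.
May 12, 2293 → Jun 12, 2293: 31 days (May has 31).
Jun 12, 2293 → Jul 12, 2293: 30 days (June has 30).
Jul 12, 2293 → Jul 31, 2293: 19 days.
Total: 6655 days.

6655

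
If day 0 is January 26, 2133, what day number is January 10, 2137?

Jan 26, 2133 → Jan 26, 2134: 365 days.
Jan 26, 2134 → Jan 26, 2135: 365 days.
Jan 26, 2135 → Jan 26, 2136: 365 days.
Jan 26, 2136 → Feb 26, 2136: 31 days (January has 31).
Feb 26, 2136 → Mar 26, 2136: 29 days (February has 29).
Mar 26, 2136 → Apr 26, 2136: 31 days (March has 31).
Apr 26, 2136 → May 26, 2136: 30 days (April has 30).
May 26, 2136 → Jun 26, 2136: 31 days (May has 31).
Jun 26, 2136 → Jul 26, 2136: 30 days (June has 30).
Jul 26, 2136 → Aug 26, 2136: 31 days (July has 31).
Aug 26, 2136 → Sep 26, 2136: 31 days (August has 31).
Sep 26, 2136 → Oct 26, 2136: 30 days (September has 30).
Oct 26, 2136 → Nov 26, 2136: 31 days (October has 31).
Nov 26, 2136 → Dec 26, 2136: 30 days (November has 30).
Dec 26, 2136 → Jan 10, 2137: 15 days.
Total: 1445 days.

1445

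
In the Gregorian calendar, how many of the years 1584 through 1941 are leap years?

Multiples of 4 in [1584,1941]: 90.
Of those, multiples of 100: 4 (not leap unless ÷400).
Multiples of 400: 1.
Leap years = 90 − 4 + 1 = 87.

87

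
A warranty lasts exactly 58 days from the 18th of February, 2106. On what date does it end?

Feb has 28 days: +11 → Mar 1, 2106 (47 left).
Mar has 31 days: +31 → Apr 1, 2106 (16 left).
+16 → Apr 17, 2106.

April 17, 2106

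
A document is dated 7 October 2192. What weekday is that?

Doomsday rule: the anchor day for the 2100s is Sunday. For year 92: 92÷12 = 7 r 8, and 8÷4 = 2, so 7+8+2 = 17.
Sunday + 17 ≡ Wednesday — that's 2192's doomsday.
In October the doomsday date is Oct 10.
Oct 7 is 3 days before Oct 10; 3 mod 7 = 3, so Wednesday − 3 = Sunday.

Sunday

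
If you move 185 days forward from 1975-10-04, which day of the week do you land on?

First find the weekday of Oct 4, 1975. Doomsday rule: the anchor day for the 1900s is Wednesday. For year 75: 75÷12 = 6 r 3, and 3÷4 = 0, so 6+3+0 = 9.
Wednesday + 9 ≡ Friday — that's 1975's doomsday.
In October the doomsday date is Oct 10.
Oct 4 is 6 days before Oct 10; 6 mod 7 = 6, so Friday − 6 = Saturday.
185 mod 7 = 3, so 185 days after a Saturday is Saturday + 3 = Tuesday.

Tuesday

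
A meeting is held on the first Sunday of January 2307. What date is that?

January 6, 2307

January 1, 2307 is a Tuesday.
The first Sunday is therefore January 6 (5 days later).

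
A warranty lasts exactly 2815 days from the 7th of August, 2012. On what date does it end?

April 22, 2020

+365 (one year) → Aug 7, 2013 (2450 left).
+365 (one year) → Aug 7, 2014 (2085 left).
+365 (one year) → Aug 7, 2015 (1720 left).
+366 (one year; includes Feb 29, 2016) → Aug 7, 2016 (1354 left).
+365 (one year) → Aug 7, 2017 (989 left).
+365 (one year) → Aug 7, 2018 (624 left).
+365 (one year) → Aug 7, 2019 (259 left).
Aug has 31 days: +25 → Sep 1, 2019 (234 left).
Sep has 30 days: +30 → Oct 1, 2019 (204 left).
Oct has 31 days: +31 → Nov 1, 2019 (173 left).
Nov has 30 days: +30 → Dec 1, 2019 (143 left).
Dec has 31 days: +31 → Jan 1, 2020 (112 left).
Jan has 31 days: +31 → Feb 1, 2020 (81 left).
Feb has 29 days: +29 → Mar 1, 2020 (52 left).
Mar has 31 days: +31 → Apr 1, 2020 (21 left).
+21 → Apr 22, 2020.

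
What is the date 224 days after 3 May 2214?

May has 31 days: +29 → Jun 1, 2214 (195 left).
Jun has 30 days: +30 → Jul 1, 2214 (165 left).
Jul has 31 days: +31 → Aug 1, 2214 (134 left).
Aug has 31 days: +31 → Sep 1, 2214 (103 left).
Sep has 30 days: +30 → Oct 1, 2214 (73 left).
Oct has 31 days: +31 → Nov 1, 2214 (42 left).
Nov has 30 days: +30 → Dec 1, 2214 (12 left).
+12 → Dec 13, 2214.

December 13, 2214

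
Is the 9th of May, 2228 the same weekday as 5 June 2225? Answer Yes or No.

No

From Jun 5, 2225 to May 9, 2228 is 1069 days.
1069 mod 7 = 5, so they are different weekdays.
(Jun 5, 2225 is a Sunday; May 9, 2228 is a Friday.)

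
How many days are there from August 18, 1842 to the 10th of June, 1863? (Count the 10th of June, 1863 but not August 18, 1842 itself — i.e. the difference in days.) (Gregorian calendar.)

7601

Aug 18, 1842 → Aug 18, 1843: 365 days.
Aug 18, 1843 → Aug 18, 1844: 366 days (Feb 29, 1844 is in that span).
Aug 18, 1844 → Aug 18, 1845: 365 days.
Aug 18, 1845 → Aug 18, 1846: 365 days.
Aug 18, 1846 → Aug 18, 1847: 365 days.
Aug 18, 1847 → Aug 18, 1848: 366 days (Feb 29, 1848 is in that span).
Aug 18, 1848 → Aug 18, 1849: 365 days.
Aug 18, 1849 → Aug 18, 1850: 365 days.
Aug 18, 1850 → Aug 18, 1851: 365 days.
Aug 18, 1851 → Aug 18, 1852: 366 days (Feb 29, 1852 is in that span).
Aug 18, 1852 → Aug 18, 1853: 365 days.
Aug 18, 1853 → Aug 18, 1854: 365 days.
Aug 18, 1854 → Aug 18, 1855: 365 days.
Aug 18, 1855 → Aug 18, 1856: 366 days (Feb 29, 1856 is in that span).
Aug 18, 1856 → Aug 18, 1857: 365 days.
Aug 18, 1857 → Aug 18, 1858: 365 days.
Aug 18, 1858 → Aug 18, 1859: 365 days.
Aug 18, 1859 → Aug 18, 1860: 366 days (Feb 29, 1860 is in that span).
Aug 18, 1860 → Aug 18, 1861: 365 days.
Aug 18, 1861 → Aug 18, 1862: 365 days.
Aug 18, 1862 → Sep 18, 1862: 31 days (August has 31).
Sep 18, 1862 → Oct 18, 1862: 30 days (September has 30).
Oct 18, 1862 → Nov 18, 1862: 31 days (October has 31).
Nov 18, 1862 → Dec 18, 1862: 30 days (November has 30).
Dec 18, 1862 → Jan 18, 1863: 31 days (December has 31).
Jan 18, 1863 → Feb 18, 1863: 31 days (January has 31).
Feb 18, 1863 → Mar 18, 1863: 28 days (February has 28).
Mar 18, 1863 → Apr 18, 1863: 31 days (March has 31).
Apr 18, 1863 → May 18, 1863: 30 days (April has 30).
May 18, 1863 → Jun 10, 1863: 23 days.
Total: 7601 days.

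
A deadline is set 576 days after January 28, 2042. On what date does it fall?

August 27, 2043

+365 (one year) → Jan 28, 2043 (211 left).
Jan has 31 days: +4 → Feb 1, 2043 (207 left).
Feb has 28 days: +28 → Mar 1, 2043 (179 left).
Mar has 31 days: +31 → Apr 1, 2043 (148 left).
Apr has 30 days: +30 → May 1, 2043 (118 left).
May has 31 days: +31 → Jun 1, 2043 (87 left).
Jun has 30 days: +30 → Jul 1, 2043 (57 left).
Jul has 31 days: +31 → Aug 1, 2043 (26 left).
+26 → Aug 27, 2043.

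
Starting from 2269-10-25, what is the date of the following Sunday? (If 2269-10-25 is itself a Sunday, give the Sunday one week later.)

October 31, 2269

Oct 25, 2269 is a Monday.
From Monday to the next Sunday is 6 days.
Oct 25, 2269 + 6 = Oct 31, 2269.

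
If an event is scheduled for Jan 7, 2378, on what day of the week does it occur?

Doomsday rule: the anchor day for the 2300s is Wednesday. For year 78: 78÷12 = 6 r 6, and 6÷4 = 1, so 6+6+1 = 13.
Wednesday + 13 ≡ Tuesday — that's 2378's doomsday.
In January the doomsday date is Jan 3 (2378 is not a leap year).
Jan 7 is 4 days after Jan 3; 4 mod 7 = 4, so Tuesday + 4 = Saturday.

Saturday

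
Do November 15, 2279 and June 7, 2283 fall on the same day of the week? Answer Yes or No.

From Nov 15, 2279 to Jun 7, 2283 is 1300 days.
1300 mod 7 = 5, so they are different weekdays.
(Nov 15, 2279 is a Saturday; Jun 7, 2283 is a Thursday.)

No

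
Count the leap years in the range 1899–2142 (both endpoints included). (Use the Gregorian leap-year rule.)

59

Multiples of 4 in [1899,2142]: 61.
Of those, multiples of 100: 3 (not leap unless ÷400).
Multiples of 400: 1.
Leap years = 61 − 3 + 1 = 59.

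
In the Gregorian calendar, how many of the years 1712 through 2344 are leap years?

Multiples of 4 in [1712,2344]: 159.
Of those, multiples of 100: 6 (not leap unless ÷400).
Multiples of 400: 1.
Leap years = 159 − 6 + 1 = 154.

154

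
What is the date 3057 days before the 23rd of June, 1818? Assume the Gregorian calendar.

−365 (one year) → Jun 23, 1817 (2692 left).
−365 (one year) → Jun 23, 1816 (2327 left).
−366 (one year; includes Feb 29, 1816) → Jun 23, 1815 (1961 left).
−365 (one year) → Jun 23, 1814 (1596 left).
−365 (one year) → Jun 23, 1813 (1231 left).
−365 (one year) → Jun 23, 1812 (866 left).
−366 (one year; includes Feb 29, 1812) → Jun 23, 1811 (500 left).
−365 (one year) → Jun 23, 1810 (135 left).
−23 → May 31, 1810 (end of May, 31 days; 112 left).
−31 → Apr 30, 1810 (end of Apr, 30 days; 81 left).
−30 → Mar 31, 1810 (end of Mar, 31 days; 51 left).
−31 → Feb 28, 1810 (end of Feb, 28 days; 20 left).
−20 → Feb 8, 1810.

February 8, 1810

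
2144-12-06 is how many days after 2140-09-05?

1553

Sep 5, 2140 → Sep 5, 2141: 365 days.
Sep 5, 2141 → Sep 5, 2142: 365 days.
Sep 5, 2142 → Sep 5, 2143: 365 days.
Sep 5, 2143 → Sep 5, 2144: 366 days (Feb 29, 2144 is in that span).
Sep 5, 2144 → Oct 5, 2144: 30 days (September has 30).
Oct 5, 2144 → Nov 5, 2144: 31 days (October has 31).
Nov 5, 2144 → Dec 5, 2144: 30 days (November has 30).
Dec 5, 2144 → Dec 6, 2144: 1 days.
Total: 1553 days.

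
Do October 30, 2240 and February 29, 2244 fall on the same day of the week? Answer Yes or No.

From Oct 30, 2240 to Feb 29, 2244 is 1217 days.
1217 mod 7 = 6, so they are different weekdays.
(Oct 30, 2240 is a Friday; Feb 29, 2244 is a Thursday.)

No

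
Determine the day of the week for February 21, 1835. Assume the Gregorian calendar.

Saturday

Doomsday rule: the anchor day for the 1800s is Friday. For year 35: 35÷12 = 2 r 11, and 11÷4 = 2, so 2+11+2 = 15.
Friday + 15 ≡ Saturday — that's 1835's doomsday.
In February the doomsday date is Feb 28 (1835 is not a leap year).
Feb 21 is 7 days before Feb 28; 7 mod 7 = 0, so Saturday − 0 = Saturday.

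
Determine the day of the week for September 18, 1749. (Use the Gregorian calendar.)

Doomsday rule: the anchor day for the 1700s is Sunday. For year 49: 49÷12 = 4 r 1, and 1÷4 = 0, so 4+1+0 = 5.
Sunday + 5 ≡ Friday — that's 1749's doomsday.
In September the doomsday date is Sep 5.
Sep 18 is 13 days after Sep 5; 13 mod 7 = 6, so Friday + 6 = Thursday.

Thursday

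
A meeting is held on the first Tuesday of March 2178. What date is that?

March 3, 2178

March 1, 2178 is a Sunday.
The first Tuesday is therefore March 3 (2 days later).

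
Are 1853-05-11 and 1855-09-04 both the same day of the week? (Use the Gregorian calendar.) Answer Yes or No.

No

From May 11, 1853 to Sep 4, 1855 is 846 days.
846 mod 7 = 6, so they are different weekdays.
(May 11, 1853 is a Wednesday; Sep 4, 1855 is a Tuesday.)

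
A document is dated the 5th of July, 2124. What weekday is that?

Wednesday

Doomsday rule: the anchor day for the 2100s is Sunday. For year 24: 24÷12 = 2 r 0, and 0÷4 = 0, so 2+0+0 = 2.
Sunday + 2 ≡ Tuesday — that's 2124's doomsday.
In July the doomsday date is Jul 11.
Jul 5 is 6 days before Jul 11; 6 mod 7 = 6, so Tuesday − 6 = Wednesday.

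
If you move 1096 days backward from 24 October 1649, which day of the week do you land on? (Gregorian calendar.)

First find the weekday of Oct 24, 1649. Doomsday rule: the anchor day for the 1600s is Tuesday. For year 49: 49÷12 = 4 r 1, and 1÷4 = 0, so 4+1+0 = 5.
Tuesday + 5 ≡ Sunday — that's 1649's doomsday.
In October the doomsday date is Oct 10.
Oct 24 is 14 days after Oct 10; 14 mod 7 = 0, so Sunday + 0 = Sunday.
1096 mod 7 = 4, so 1096 days before a Sunday is Sunday − 4 = Wednesday.

Wednesday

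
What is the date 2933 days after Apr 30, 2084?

May 11, 2092

+365 (one year) → Apr 30, 2085 (2568 left).
+365 (one year) → Apr 30, 2086 (2203 left).
+365 (one year) → Apr 30, 2087 (1838 left).
+366 (one year; includes Feb 29, 2088) → Apr 30, 2088 (1472 left).
+365 (one year) → Apr 30, 2089 (1107 left).
+365 (one year) → Apr 30, 2090 (742 left).
+365 (one year) → Apr 30, 2091 (377 left).
Apr has 30 days: +1 → May 1, 2091 (376 left).
May has 31 days: +31 → Jun 1, 2091 (345 left).
Jun has 30 days: +30 → Jul 1, 2091 (315 left).
Jul has 31 days: +31 → Aug 1, 2091 (284 left).
Aug has 31 days: +31 → Sep 1, 2091 (253 left).
Sep has 30 days: +30 → Oct 1, 2091 (223 left).
Oct has 31 days: +31 → Nov 1, 2091 (192 left).
Nov has 30 days: +30 → Dec 1, 2091 (162 left).
Dec has 31 days: +31 → Jan 1, 2092 (131 left).
Jan has 31 days: +31 → Feb 1, 2092 (100 left).
Feb has 29 days: +29 → Mar 1, 2092 (71 left).
Mar has 31 days: +31 → Apr 1, 2092 (40 left).
Apr has 30 days: +30 → May 1, 2092 (10 left).
+10 → May 11, 2092.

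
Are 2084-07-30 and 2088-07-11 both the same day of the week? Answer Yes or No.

From Jul 30, 2084 to Jul 11, 2088 is 1442 days.
1442 mod 7 = 0, so they are the same weekday.
(Jul 30, 2084 is a Sunday; Jul 11, 2088 is a Sunday.)

Yes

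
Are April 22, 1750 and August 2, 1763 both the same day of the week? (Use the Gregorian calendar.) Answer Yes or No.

From Apr 22, 1750 to Aug 2, 1763 is 4850 days.
4850 mod 7 = 6, so they are different weekdays.
(Apr 22, 1750 is a Wednesday; Aug 2, 1763 is a Tuesday.)

No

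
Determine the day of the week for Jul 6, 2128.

Tuesday

January 1, 2128 is a Thursday.
Jan 1, 2128 → Feb 1, 2128: 31 days (January has 31).
Feb 1, 2128 → Mar 1, 2128: 29 days (February has 29).
Mar 1, 2128 → Apr 1, 2128: 31 days (March has 31).
Apr 1, 2128 → May 1, 2128: 30 days (April has 30).
May 1, 2128 → Jun 1, 2128: 31 days (May has 31).
Jun 1, 2128 → Jul 1, 2128: 30 days (June has 30).
Jul 1, 2128 → Jul 6, 2128: 5 days.
Total: 187 days.
187 mod 7 = 5, so Thursday + 5 = Tuesday.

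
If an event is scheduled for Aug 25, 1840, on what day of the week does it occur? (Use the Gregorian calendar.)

Tuesday

Doomsday rule: the anchor day for the 1800s is Friday. For year 40: 40÷12 = 3 r 4, and 4÷4 = 1, so 3+4+1 = 8.
Friday + 8 ≡ Saturday — that's 1840's doomsday.
In August the doomsday date is Aug 8.
Aug 25 is 17 days after Aug 8; 17 mod 7 = 3, so Saturday + 3 = Tuesday.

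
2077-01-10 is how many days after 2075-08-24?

Aug 24, 2075 → Aug 24, 2076: 366 days (Feb 29, 2076 is in that span).
Aug 24, 2076 → Sep 24, 2076: 31 days (August has 31).
Sep 24, 2076 → Oct 24, 2076: 30 days (September has 30).
Oct 24, 2076 → Nov 24, 2076: 31 days (October has 31).
Nov 24, 2076 → Dec 24, 2076: 30 days (November has 30).
Dec 24, 2076 → Jan 10, 2077: 17 days.
Total: 505 days.

505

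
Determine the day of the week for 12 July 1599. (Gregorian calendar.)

Doomsday rule: the anchor day for the 1500s is Wednesday. For year 99: 99÷12 = 8 r 3, and 3÷4 = 0, so 8+3+0 = 11.
Wednesday + 11 ≡ Sunday — that's 1599's doomsday.
In July the doomsday date is Jul 11.
Jul 12 is 1 day after Jul 11; 1 mod 7 = 1, so Sunday + 1 = Monday.

Monday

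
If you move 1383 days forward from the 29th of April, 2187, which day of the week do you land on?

Thursday

First find the weekday of Apr 29, 2187. Doomsday rule: the anchor day for the 2100s is Sunday. For year 87: 87÷12 = 7 r 3, and 3÷4 = 0, so 7+3+0 = 10.
Sunday + 10 ≡ Wednesday — that's 2187's doomsday.
In April the doomsday date is Apr 4.
Apr 29 is 25 days after Apr 4; 25 mod 7 = 4, so Wednesday + 4 = Sunday.
1383 mod 7 = 4, so 1383 days after a Sunday is Sunday + 4 = Thursday.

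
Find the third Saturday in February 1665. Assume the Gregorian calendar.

February 21, 1665

February 1, 1665 is a Sunday.
The first Saturday is therefore February 7 (6 days later).
The third Saturday is 7 + 2×7 = February 21.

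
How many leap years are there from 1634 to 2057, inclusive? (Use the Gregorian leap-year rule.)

103

Multiples of 4 in [1634,2057]: 106.
Of those, multiples of 100: 4 (not leap unless ÷400).
Multiples of 400: 1.
Leap years = 106 − 4 + 1 = 103.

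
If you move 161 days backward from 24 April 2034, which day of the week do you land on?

Monday

Apr 24, 2034 is a Monday.
161 mod 7 = 0, so 161 days before a Monday is Monday − 0 = Monday.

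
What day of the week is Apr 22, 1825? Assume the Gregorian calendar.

January 1, 1825 is a Saturday.
Jan 1, 1825 → Feb 1, 1825: 31 days (January has 31).
Feb 1, 1825 → Mar 1, 1825: 28 days (February has 28).
Mar 1, 1825 → Apr 1, 1825: 31 days (March has 31).
Apr 1, 1825 → Apr 22, 1825: 21 days.
Total: 111 days.
111 mod 7 = 6, so Saturday + 6 = Friday.

Friday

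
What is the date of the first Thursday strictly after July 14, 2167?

Jul 14, 2167 is a Tuesday.
From Tuesday to the next Thursday is 2 days.
Jul 14, 2167 + 2 = Jul 16, 2167.

July 16, 2167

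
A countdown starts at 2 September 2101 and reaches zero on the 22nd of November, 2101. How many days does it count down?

81

Sep 2, 2101 → Oct 2, 2101: 30 days (September has 30).
Oct 2, 2101 → Nov 2, 2101: 31 days (October has 31).
Nov 2, 2101 → Nov 22, 2101: 20 days.
Total: 81 days.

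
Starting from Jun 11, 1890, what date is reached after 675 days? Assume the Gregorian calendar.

April 16, 1892

+365 (one year) → Jun 11, 1891 (310 left).
Jun has 30 days: +20 → Jul 1, 1891 (290 left).
Jul has 31 days: +31 → Aug 1, 1891 (259 left).
Aug has 31 days: +31 → Sep 1, 1891 (228 left).
Sep has 30 days: +30 → Oct 1, 1891 (198 left).
Oct has 31 days: +31 → Nov 1, 1891 (167 left).
Nov has 30 days: +30 → Dec 1, 1891 (137 left).
Dec has 31 days: +31 → Jan 1, 1892 (106 left).
Jan has 31 days: +31 → Feb 1, 1892 (75 left).
Feb has 29 days: +29 → Mar 1, 1892 (46 left).
Mar has 31 days: +31 → Apr 1, 1892 (15 left).
+15 → Apr 16, 1892.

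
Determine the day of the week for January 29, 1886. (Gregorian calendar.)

Doomsday rule: the anchor day for the 1800s is Friday. For year 86: 86÷12 = 7 r 2, and 2÷4 = 0, so 7+2+0 = 9.
Friday + 9 ≡ Sunday — that's 1886's doomsday.
In January the doomsday date is Jan 3 (1886 is not a leap year).
Jan 29 is 26 days after Jan 3; 26 mod 7 = 5, so Sunday + 5 = Friday.

Friday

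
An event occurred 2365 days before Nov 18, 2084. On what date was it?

−366 (one year; includes Feb 29, 2084) → Nov 18, 2083 (1999 left).
−365 (one year) → Nov 18, 2082 (1634 left).
−365 (one year) → Nov 18, 2081 (1269 left).
−365 (one year) → Nov 18, 2080 (904 left).
−366 (one year; includes Feb 29, 2080) → Nov 18, 2079 (538 left).
−365 (one year) → Nov 18, 2078 (173 left).
−18 → Oct 31, 2078 (end of Oct, 31 days; 155 left).
−31 → Sep 30, 2078 (end of Sep, 30 days; 124 left).
−30 → Aug 31, 2078 (end of Aug, 31 days; 94 left).
−31 → Jul 31, 2078 (end of Jul, 31 days; 63 left).
−31 → Jun 30, 2078 (end of Jun, 30 days; 32 left).
−30 → May 31, 2078 (end of May, 31 days; 2 left).
−2 → May 29, 2078.

May 29, 2078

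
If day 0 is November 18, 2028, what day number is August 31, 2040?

4304

Nov 18, 2028 → Nov 18, 2029: 365 days.
Nov 18, 2029 → Nov 18, 2030: 365 days.
Nov 18, 2030 → Nov 18, 2031: 365 days.
Nov 18, 2031 → Nov 18, 2032: 366 days (Feb 29, 2032 is in that span).
Nov 18, 2032 → Nov 18, 2033: 365 days.
Nov 18, 2033 → Nov 18, 2034: 365 days.
Nov 18, 2034 → Nov 18, 2035: 365 days.
Nov 18, 2035 → Nov 18, 2036: 366 days (Feb 29, 2036 is in that span).
Nov 18, 2036 → Nov 18, 2037: 365 days.
Nov 18, 2037 → Nov 18, 2038: 365 days.
Nov 18, 2038 → Nov 18, 2039: 365 days.
Nov 18, 2039 → Dec 18, 2039: 30 days (November has 30).
Dec 18, 2039 → Jan 18, 2040: 31 days (December has 31).
Jan 18, 2040 → Feb 18, 2040: 31 days (January has 31).
Feb 18, 2040 → Mar 18, 2040: 29 days (February has 29).
Mar 18, 2040 → Apr 18, 2040: 31 days (March has 31).
Apr 18, 2040 → May 18, 2040: 30 days (April has 30).
May 18, 2040 → Jun 18, 2040: 31 days (May has 31).
Jun 18, 2040 → Jul 18, 2040: 30 days (June has 30).
Jul 18, 2040 → Aug 18, 2040: 31 days (July has 31).
Aug 18, 2040 → Aug 31, 2040: 13 days.
Total: 4304 days.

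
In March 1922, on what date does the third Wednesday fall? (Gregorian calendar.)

March 15, 1922

March 1, 1922 is a Wednesday.
The first Wednesday is therefore March 1 (same day).
The third Wednesday is 1 + 2×7 = March 15.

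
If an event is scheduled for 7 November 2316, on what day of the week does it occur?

Doomsday rule: the anchor day for the 2300s is Wednesday. For year 16: 16÷12 = 1 r 4, and 4÷4 = 1, so 1+4+1 = 6.
Wednesday + 6 ≡ Tuesday — that's 2316's doomsday.
In November the doomsday date is Nov 7.
Nov 7 is the doomsday itself: Tuesday.

Tuesday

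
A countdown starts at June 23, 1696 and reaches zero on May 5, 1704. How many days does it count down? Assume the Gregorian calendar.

2872

Jun 23, 1696 → Jun 23, 1697: 365 days.
Jun 23, 1697 → Jun 23, 1698: 365 days.
Jun 23, 1698 → Jun 23, 1699: 365 days.
Jun 23, 1699 → Jun 23, 1700: 365 days.
Jun 23, 1700 → Jun 23, 1701: 365 days.
Jun 23, 1701 → Jun 23, 1702: 365 days.
Jun 23, 1702 → Jun 23, 1703: 365 days.
Jun 23, 1703 → Jul 23, 1703: 30 days (June has 30).
Jul 23, 1703 → Aug 23, 1703: 31 days (July has 31).
Aug 23, 1703 → Sep 23, 1703: 31 days (August has 31).
Sep 23, 1703 → Oct 23, 1703: 30 days (September has 30).
Oct 23, 1703 → Nov 23, 1703: 31 days (October has 31).
Nov 23, 1703 → Dec 23, 1703: 30 days (November has 30).
Dec 23, 1703 → Jan 23, 1704: 31 days (December has 31).
Jan 23, 1704 → Feb 23, 1704: 31 days (January has 31).
Feb 23, 1704 → Mar 23, 1704: 29 days (February has 29).
Mar 23, 1704 → Apr 23, 1704: 31 days (March has 31).
Apr 23, 1704 → May 5, 1704: 12 days.
Total: 2872 days.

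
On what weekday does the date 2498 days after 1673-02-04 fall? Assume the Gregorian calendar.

Feb 4, 1673 is a Saturday.
2498 mod 7 = 6, so 2498 days after a Saturday is Saturday + 6 = Friday.

Friday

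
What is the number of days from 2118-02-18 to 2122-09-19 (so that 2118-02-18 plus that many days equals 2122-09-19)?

1674

Feb 18, 2118 → Feb 18, 2119: 365 days.
Feb 18, 2119 → Feb 18, 2120: 365 days.
Feb 18, 2120 → Feb 18, 2121: 366 days (Feb 29, 2120 is in that span).
Feb 18, 2121 → Feb 18, 2122: 365 days.
Feb 18, 2122 → Mar 18, 2122: 28 days (February has 28).
Mar 18, 2122 → Apr 18, 2122: 31 days (March has 31).
Apr 18, 2122 → May 18, 2122: 30 days (April has 30).
May 18, 2122 → Jun 18, 2122: 31 days (May has 31).
Jun 18, 2122 → Jul 18, 2122: 30 days (June has 30).
Jul 18, 2122 → Aug 18, 2122: 31 days (July has 31).
Aug 18, 2122 → Sep 18, 2122: 31 days (August has 31).
Sep 18, 2122 → Sep 19, 2122: 1 days.
Total: 1674 days.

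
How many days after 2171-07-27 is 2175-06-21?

Jul 27, 2171 → Jul 27, 2172: 366 days (Feb 29, 2172 is in that span).
Jul 27, 2172 → Jul 27, 2173: 365 days.
Jul 27, 2173 → Jul 27, 2174: 365 days.
Jul 27, 2174 → Aug 27, 2174: 31 days (July has 31).
Aug 27, 2174 → Sep 27, 2174: 31 days (August has 31).
Sep 27, 2174 → Oct 27, 2174: 30 days (September has 30).
Oct 27, 2174 → Nov 27, 2174: 31 days (October has 31).
Nov 27, 2174 → Dec 27, 2174: 30 days (November has 30).
Dec 27, 2174 → Jan 27, 2175: 31 days (December has 31).
Jan 27, 2175 → Feb 27, 2175: 31 days (January has 31).
Feb 27, 2175 → Mar 27, 2175: 28 days (February has 28).
Mar 27, 2175 → Apr 27, 2175: 31 days (March has 31).
Apr 27, 2175 → May 27, 2175: 30 days (April has 30).
May 27, 2175 → Jun 21, 2175: 25 days.
Total: 1425 days.

1425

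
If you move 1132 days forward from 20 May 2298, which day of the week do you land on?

May 20, 2298 is a Friday.
1132 mod 7 = 5, so 1132 days after a Friday is Friday + 5 = Wednesday.

Wednesday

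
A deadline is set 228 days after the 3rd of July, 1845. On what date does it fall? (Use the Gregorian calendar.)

Jul has 31 days: +29 → Aug 1, 1845 (199 left).
Aug has 31 days: +31 → Sep 1, 1845 (168 left).
Sep has 30 days: +30 → Oct 1, 1845 (138 left).
Oct has 31 days: +31 → Nov 1, 1845 (107 left).
Nov has 30 days: +30 → Dec 1, 1845 (77 left).
Dec has 31 days: +31 → Jan 1, 1846 (46 left).
Jan has 31 days: +31 → Feb 1, 1846 (15 left).
+15 → Feb 16, 1846.

February 16, 1846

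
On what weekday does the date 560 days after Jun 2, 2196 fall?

First find the weekday of Jun 2, 2196. Doomsday rule: the anchor day for the 2100s is Sunday. For year 96: 96÷12 = 8 r 0, and 0÷4 = 0, so 8+0+0 = 8.
Sunday + 8 ≡ Monday — that's 2196's doomsday.
In June the doomsday date is Jun 6.
Jun 2 is 4 days before Jun 6; 4 mod 7 = 4, so Monday − 4 = Thursday.
560 mod 7 = 0, so 560 days after a Thursday is Thursday + 0 = Thursday.

Thursday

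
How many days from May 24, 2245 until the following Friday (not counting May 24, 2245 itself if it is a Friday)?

6

May 24, 2245 is a Saturday.
From Saturday to the next Friday is 6 days.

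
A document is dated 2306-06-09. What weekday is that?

Doomsday rule: the anchor day for the 2300s is Wednesday. For year 06: 6÷12 = 0 r 6, and 6÷4 = 1, so 0+6+1 = 7.
Wednesday + 7 ≡ Wednesday — that's 2306's doomsday.
In June the doomsday date is Jun 6.
Jun 9 is 3 days after Jun 6; 3 mod 7 = 3, so Wednesday + 3 = Saturday.

Saturday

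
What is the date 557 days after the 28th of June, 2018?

January 6, 2020

+365 (one year) → Jun 28, 2019 (192 left).
Jun has 30 days: +3 → Jul 1, 2019 (189 left).
Jul has 31 days: +31 → Aug 1, 2019 (158 left).
Aug has 31 days: +31 → Sep 1, 2019 (127 left).
Sep has 30 days: +30 → Oct 1, 2019 (97 left).
Oct has 31 days: +31 → Nov 1, 2019 (66 left).
Nov has 30 days: +30 → Dec 1, 2019 (36 left).
Dec has 31 days: +31 → Jan 1, 2020 (5 left).
+5 → Jan 6, 2020.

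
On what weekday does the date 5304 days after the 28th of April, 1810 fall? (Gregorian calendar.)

Thursday

First find the weekday of Apr 28, 1810. Doomsday rule: the anchor day for the 1800s is Friday. For year 10: 10÷12 = 0 r 10, and 10÷4 = 2, so 0+10+2 = 12.
Friday + 12 ≡ Wednesday — that's 1810's doomsday.
In April the doomsday date is Apr 4.
Apr 28 is 24 days after Apr 4; 24 mod 7 = 3, so Wednesday + 3 = Saturday.
5304 mod 7 = 5, so 5304 days after a Saturday is Saturday + 5 = Thursday.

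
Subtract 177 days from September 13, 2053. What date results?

−13 → Aug 31, 2053 (end of Aug, 31 days; 164 left).
−31 → Jul 31, 2053 (end of Jul, 31 days; 133 left).
−31 → Jun 30, 2053 (end of Jun, 30 days; 102 left).
−30 → May 31, 2053 (end of May, 31 days; 72 left).
−31 → Apr 30, 2053 (end of Apr, 30 days; 41 left).
−30 → Mar 31, 2053 (end of Mar, 31 days; 11 left).
−11 → Mar 20, 2053.

March 20, 2053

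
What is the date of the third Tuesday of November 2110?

November 18, 2110

November 1, 2110 is a Saturday.
The first Tuesday is therefore November 4 (3 days later).
The third Tuesday is 4 + 2×7 = November 18.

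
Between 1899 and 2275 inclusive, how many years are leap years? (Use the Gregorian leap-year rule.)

91

Multiples of 4 in [1899,2275]: 94.
Of those, multiples of 100: 4 (not leap unless ÷400).
Multiples of 400: 1.
Leap years = 94 − 4 + 1 = 91.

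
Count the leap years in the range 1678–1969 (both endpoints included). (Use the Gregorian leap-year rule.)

70

Multiples of 4 in [1678,1969]: 73.
Of those, multiples of 100: 3 (not leap unless ÷400).
Multiples of 400: 0.
Leap years = 73 − 3 + 0 = 70.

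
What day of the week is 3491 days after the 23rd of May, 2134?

Friday

May 23, 2134 is a Sunday.
3491 mod 7 = 5, so 3491 days after a Sunday is Sunday + 5 = Friday.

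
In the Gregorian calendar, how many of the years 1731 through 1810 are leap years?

19

Multiples of 4 in [1731,1810]: 20.
Of those, multiples of 100: 1 (not leap unless ÷400).
Multiples of 400: 0.
Leap years = 20 − 1 + 0 = 19.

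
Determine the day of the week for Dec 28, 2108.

Friday

Doomsday rule: the anchor day for the 2100s is Sunday. For year 08: 8÷12 = 0 r 8, and 8÷4 = 2, so 0+8+2 = 10.
Sunday + 10 ≡ Wednesday — that's 2108's doomsday.
In December the doomsday date is Dec 12.
Dec 28 is 16 days after Dec 12; 16 mod 7 = 2, so Wednesday + 2 = Friday.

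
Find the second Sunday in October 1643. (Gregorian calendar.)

October 1, 1643 is a Thursday.
The first Sunday is therefore October 4 (3 days later).
The second Sunday is 4 + 1×7 = October 11.

October 11, 1643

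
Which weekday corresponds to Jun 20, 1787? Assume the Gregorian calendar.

Wednesday

Doomsday rule: the anchor day for the 1700s is Sunday. For year 87: 87÷12 = 7 r 3, and 3÷4 = 0, so 7+3+0 = 10.
Sunday + 10 ≡ Wednesday — that's 1787's doomsday.
In June the doomsday date is Jun 6.
Jun 20 is 14 days after Jun 6; 14 mod 7 = 0, so Wednesday + 0 = Wednesday.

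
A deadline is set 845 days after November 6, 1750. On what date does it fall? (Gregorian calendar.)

+365 (one year) → Nov 6, 1751 (480 left).
+366 (one year; includes Feb 29, 1752) → Nov 6, 1752 (114 left).
Nov has 30 days: +25 → Dec 1, 1752 (89 left).
Dec has 31 days: +31 → Jan 1, 1753 (58 left).
Jan has 31 days: +31 → Feb 1, 1753 (27 left).
+27 → Feb 28, 1753.

February 28, 1753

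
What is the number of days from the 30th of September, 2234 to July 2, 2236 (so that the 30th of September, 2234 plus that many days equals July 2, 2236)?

641

Sep 30, 2234 → Sep 30, 2235: 365 days.
Sep 30, 2235 → Oct 30, 2235: 30 days (September has 30).
Oct 30, 2235 → Nov 30, 2235: 31 days (October has 31).
Nov 30, 2235 → Dec 30, 2235: 30 days (November has 30).
Dec 30, 2235 → Jan 30, 2236: 31 days (December has 31).
Jan 30, 2236 → Feb 29, 2236: 30 days (January has 31).
Feb 29, 2236 → Mar 29, 2236: 29 days (February has 29).
Mar 29, 2236 → Apr 29, 2236: 31 days (March has 31).
Apr 29, 2236 → May 29, 2236: 30 days (April has 30).
May 29, 2236 → Jun 29, 2236: 31 days (May has 31).
Jun 29, 2236 → Jul 2, 2236: 3 days.
Total: 641 days.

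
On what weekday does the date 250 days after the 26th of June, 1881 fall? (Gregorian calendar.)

Jun 26, 1881 is a Sunday.
250 mod 7 = 5, so 250 days after a Sunday is Sunday + 5 = Friday.

Friday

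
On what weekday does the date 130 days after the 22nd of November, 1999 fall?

Friday

First find the weekday of Nov 22, 1999. Doomsday rule: the anchor day for the 1900s is Wednesday. For year 99: 99÷12 = 8 r 3, and 3÷4 = 0, so 8+3+0 = 11.
Wednesday + 11 ≡ Sunday — that's 1999's doomsday.
In November the doomsday date is Nov 7.
Nov 22 is 15 days after Nov 7; 15 mod 7 = 1, so Sunday + 1 = Monday.
130 mod 7 = 4, so 130 days after a Monday is Monday + 4 = Friday.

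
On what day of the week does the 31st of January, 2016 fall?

Doomsday rule: the anchor day for the 2000s is Tuesday. For year 16: 16÷12 = 1 r 4, and 4÷4 = 1, so 1+4+1 = 6.
Tuesday + 6 ≡ Monday — that's 2016's doomsday.
In January the doomsday date is Jan 4 (2016 is a leap year (divisible by 4)).
Jan 31 is 27 days after Jan 4; 27 mod 7 = 6, so Monday + 6 = Sunday.

Sunday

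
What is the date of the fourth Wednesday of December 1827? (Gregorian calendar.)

December 1, 1827 is a Saturday.
The first Wednesday is therefore December 5 (4 days later).
The fourth Wednesday is 5 + 3×7 = December 26.

December 26, 1827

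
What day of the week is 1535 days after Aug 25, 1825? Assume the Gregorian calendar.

Aug 25, 1825 is a Thursday.
1535 mod 7 = 2, so 1535 days after a Thursday is Thursday + 2 = Saturday.

Saturday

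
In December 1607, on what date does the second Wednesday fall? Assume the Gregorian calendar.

December 1, 1607 is a Saturday.
The first Wednesday is therefore December 5 (4 days later).
The second Wednesday is 5 + 1×7 = December 12.

December 12, 1607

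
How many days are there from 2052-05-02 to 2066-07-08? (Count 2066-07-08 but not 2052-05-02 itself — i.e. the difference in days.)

May 2, 2052 → May 2, 2053: 365 days.
May 2, 2053 → May 2, 2054: 365 days.
May 2, 2054 → May 2, 2055: 365 days.
May 2, 2055 → May 2, 2056: 366 days (Feb 29, 2056 is in that span).
May 2, 2056 → May 2, 2057: 365 days.
May 2, 2057 → May 2, 2058: 365 days.
May 2, 2058 → May 2, 2059: 365 days.
May 2, 2059 → May 2, 2060: 366 days (Feb 29, 2060 is in that span).
May 2, 2060 → May 2, 2061: 365 days.
May 2, 2061 → May 2, 2062: 365 days.
May 2, 2062 → May 2, 2063: 365 days.
May 2, 2063 → May 2, 2064: 366 days (Feb 29, 2064 is in that span).
May 2, 2064 → May 2, 2065: 365 days.
May 2, 2065 → May 2, 2066: 365 days.
May 2, 2066 → Jun 2, 2066: 31 days (May has 31).
Jun 2, 2066 → Jul 2, 2066: 30 days (June has 30).
Jul 2, 2066 → Jul 8, 2066: 6 days.
Total: 5180 days.

5180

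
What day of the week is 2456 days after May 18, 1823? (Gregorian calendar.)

First find the weekday of May 18, 1823. Doomsday rule: the anchor day for the 1800s is Friday. For year 23: 23÷12 = 1 r 11, and 11÷4 = 2, so 1+11+2 = 14.
Friday + 14 ≡ Friday — that's 1823's doomsday.
In May the doomsday date is May 9.
May 18 is 9 days after May 9; 9 mod 7 = 2, so Friday + 2 = Sunday.
2456 mod 7 = 6, so 2456 days after a Sunday is Sunday + 6 = Saturday.

Saturday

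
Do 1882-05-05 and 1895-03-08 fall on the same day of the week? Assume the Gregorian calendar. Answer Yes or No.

Yes

From May 5, 1882 to Mar 8, 1895 is 4690 days.
4690 mod 7 = 0, so they are the same weekday.
(May 5, 1882 is a Friday; Mar 8, 1895 is a Friday.)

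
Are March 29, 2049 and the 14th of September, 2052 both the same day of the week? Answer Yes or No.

No

From Mar 29, 2049 to Sep 14, 2052 is 1265 days.
1265 mod 7 = 5, so they are different weekdays.
(Mar 29, 2049 is a Monday; Sep 14, 2052 is a Saturday.)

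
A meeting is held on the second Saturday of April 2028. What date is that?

April 1, 2028 is a Saturday.
The first Saturday is therefore April 1 (same day).
The second Saturday is 1 + 1×7 = April 8.

April 8, 2028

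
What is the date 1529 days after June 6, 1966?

+365 (one year) → Jun 6, 1967 (1164 left).
+366 (one year; includes Feb 29, 1968) → Jun 6, 1968 (798 left).
+365 (one year) → Jun 6, 1969 (433 left).
+365 (one year) → Jun 6, 1970 (68 left).
Jun has 30 days: +25 → Jul 1, 1970 (43 left).
Jul has 31 days: +31 → Aug 1, 1970 (12 left).
+12 → Aug 13, 1970.

August 13, 1970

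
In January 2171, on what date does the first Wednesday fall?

January 2, 2171

January 1, 2171 is a Tuesday.
The first Wednesday is therefore January 2 (1 days later).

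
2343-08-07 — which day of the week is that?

Doomsday rule: the anchor day for the 2300s is Wednesday. For year 43: 43÷12 = 3 r 7, and 7÷4 = 1, so 3+7+1 = 11.
Wednesday + 11 ≡ Sunday — that's 2343's doomsday.
In August the doomsday date is Aug 8.
Aug 7 is 1 day before Aug 8; 1 mod 7 = 1, so Sunday − 1 = Saturday.

Saturday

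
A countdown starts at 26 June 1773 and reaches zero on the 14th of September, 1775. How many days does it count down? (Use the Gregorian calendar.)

Jun 26, 1773 → Jun 26, 1774: 365 days.
Jun 26, 1774 → Jun 26, 1775: 365 days.
Jun 26, 1775 → Jul 26, 1775: 30 days (June has 30).
Jul 26, 1775 → Aug 26, 1775: 31 days (July has 31).
Aug 26, 1775 → Sep 14, 1775: 19 days.
Total: 810 days.

810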